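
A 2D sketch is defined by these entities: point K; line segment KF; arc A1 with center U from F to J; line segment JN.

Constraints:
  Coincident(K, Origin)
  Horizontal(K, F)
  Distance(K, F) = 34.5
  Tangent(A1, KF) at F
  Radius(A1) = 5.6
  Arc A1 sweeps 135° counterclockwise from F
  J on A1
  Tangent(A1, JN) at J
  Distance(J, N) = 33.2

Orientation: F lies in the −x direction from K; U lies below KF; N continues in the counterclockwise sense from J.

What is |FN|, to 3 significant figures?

38.4

On A1, F sits at bearing 90° from U; a 135° counterclockwise sweep puts J at bearing 225°, so J = U + 5.6·(cos 225°, sin 225°) = (-38.5, -9.56). Tangency of A1 to JN means the radius UJ is perpendicular to JN, so JN runs along (−sin 225°, cos 225°); with |JN| = 33.2, N = (-15.0, -33.0). Then |FN| = |N − F| = 38.4.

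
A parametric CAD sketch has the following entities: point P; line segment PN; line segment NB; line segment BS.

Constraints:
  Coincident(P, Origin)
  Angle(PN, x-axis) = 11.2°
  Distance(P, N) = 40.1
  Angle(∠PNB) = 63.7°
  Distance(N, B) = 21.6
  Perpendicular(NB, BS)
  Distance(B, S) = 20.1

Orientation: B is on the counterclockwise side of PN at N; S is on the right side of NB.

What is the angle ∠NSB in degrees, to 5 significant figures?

47.060°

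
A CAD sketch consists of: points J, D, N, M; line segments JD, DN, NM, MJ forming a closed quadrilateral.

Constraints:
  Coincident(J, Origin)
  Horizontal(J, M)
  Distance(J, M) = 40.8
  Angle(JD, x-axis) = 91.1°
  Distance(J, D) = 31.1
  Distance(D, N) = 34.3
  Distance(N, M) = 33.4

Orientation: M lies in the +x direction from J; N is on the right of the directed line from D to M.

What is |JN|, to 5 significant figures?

7.8044

J is at the origin; J and M share the same y with |JM| = 40.8 and M in +x, so M = (40.8, 0). JD runs at 91.1° with |JD| = 31.1, so D = (-0.59704, 31.094). N is determined by |DN| = 34.3 and |NM| = 33.4 together: it lies at the intersection of circle(D, 34.3) and circle(M, 33.4). With |DM| = 51.774, the foot of the radical line on DM is 26.476 from D and the perpendicular offset is √(34.3² − 26.476²) = 21.807. Taking the right-of-DM solution: N = (7.4754, -2.2423).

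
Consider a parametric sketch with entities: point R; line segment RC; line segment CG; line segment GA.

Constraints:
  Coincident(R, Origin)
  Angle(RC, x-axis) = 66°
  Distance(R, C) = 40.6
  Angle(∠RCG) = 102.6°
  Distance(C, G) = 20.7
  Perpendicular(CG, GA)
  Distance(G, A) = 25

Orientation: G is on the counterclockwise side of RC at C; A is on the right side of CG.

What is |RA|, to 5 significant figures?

71.061

R is at the origin; RC runs at 66.0° with length 40.6, so C = 40.6·(cos 66.0°, sin 66.0°) = (16.514, 37.090). ∠RCG = 102.6°, so CG runs at 66.0° + (180° − 102.6°) = 143.40° from the x-axis; with |CG| = 20.7, G = C + 20.7·(cos 143.40°, sin 143.40°) = (-0.10481, 49.432). The perpendicularity gives GA at right angles to CG; with |GA| = 25.0 on the right of CG, A = G + 25.0·(0.59622, 0.80282) = (14.801, 69.502). Then |RA| = |A − R| = 71.061.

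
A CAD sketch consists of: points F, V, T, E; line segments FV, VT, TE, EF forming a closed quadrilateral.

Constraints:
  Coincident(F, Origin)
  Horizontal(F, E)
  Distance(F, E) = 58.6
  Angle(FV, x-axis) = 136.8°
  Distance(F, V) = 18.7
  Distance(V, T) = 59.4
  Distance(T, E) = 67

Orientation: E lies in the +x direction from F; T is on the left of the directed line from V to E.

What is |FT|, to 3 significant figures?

63.1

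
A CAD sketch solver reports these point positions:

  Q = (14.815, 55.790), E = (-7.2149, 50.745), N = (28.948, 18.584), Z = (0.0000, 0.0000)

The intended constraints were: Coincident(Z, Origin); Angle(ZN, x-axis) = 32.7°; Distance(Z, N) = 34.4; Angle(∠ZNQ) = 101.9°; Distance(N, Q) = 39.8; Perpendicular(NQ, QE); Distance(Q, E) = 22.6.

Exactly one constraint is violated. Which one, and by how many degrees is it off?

Perpendicular(NQ, QE) — off by 7.90°.

Z = (0.00, 0.00) ✓; ZN at 32.70° ✓; |ZN| = 34.40 ✓; ∠ZNQ = 101.9° ✓; |NQ| = 39.80 ✓; ∠(NQ, QE) = 82.10° ✗; |QE| = 22.60 ✓.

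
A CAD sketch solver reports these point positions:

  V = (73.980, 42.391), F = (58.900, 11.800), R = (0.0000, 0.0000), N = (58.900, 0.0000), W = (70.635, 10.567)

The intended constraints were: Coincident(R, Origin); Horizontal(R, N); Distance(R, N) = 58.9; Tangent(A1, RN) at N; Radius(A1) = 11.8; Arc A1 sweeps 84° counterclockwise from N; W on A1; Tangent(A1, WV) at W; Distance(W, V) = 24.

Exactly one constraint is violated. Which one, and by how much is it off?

Distance(W, V) = 24 — off by 8.00.

R = (0.00, 0.00) ✓; R.y = 0.00, N.y = 0.00 ✓; |RN| = 58.90 ✓; ∠(FN, NR) = 90.00° ✓; |FN| = 11.80 ✓; bearing(F→W) − bearing(F→N) = 84.00° ✓; |FW| = 11.80 ✓; ∠(FW, WV) = 90.00° ✓; |WV| = 32.00 ✗.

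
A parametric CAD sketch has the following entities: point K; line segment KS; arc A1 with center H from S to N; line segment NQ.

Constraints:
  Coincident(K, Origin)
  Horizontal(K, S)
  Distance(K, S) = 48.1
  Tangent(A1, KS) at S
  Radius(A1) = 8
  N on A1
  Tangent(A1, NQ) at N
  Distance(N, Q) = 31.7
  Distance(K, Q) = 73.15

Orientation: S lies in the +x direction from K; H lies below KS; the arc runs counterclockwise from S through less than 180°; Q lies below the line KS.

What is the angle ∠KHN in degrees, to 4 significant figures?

50.84°

Checks: |HN| = 8.000 ✓; ∠(HN, NQ) = 90.00° ✓; |NQ| = 31.70 ✓; |KQ| = 73.15 ✓.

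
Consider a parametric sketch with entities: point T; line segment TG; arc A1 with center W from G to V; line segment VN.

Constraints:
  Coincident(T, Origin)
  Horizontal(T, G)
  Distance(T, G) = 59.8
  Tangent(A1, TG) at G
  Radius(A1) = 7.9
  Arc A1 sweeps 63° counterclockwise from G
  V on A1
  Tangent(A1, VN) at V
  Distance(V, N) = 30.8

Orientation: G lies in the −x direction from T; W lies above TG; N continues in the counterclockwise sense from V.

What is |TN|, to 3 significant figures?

50.1

T is at the origin; TG is horizontal with |TG| = 59.8 and G on the −x side, so G = (-59.8, 0.00). A1 meets TG tangentially, so WG is at right angles to TG, so W = G + (0, 7.9) = (-59.8, 7.90). On A1, G sits at bearing -90° from W; a 63° counterclockwise sweep puts V at bearing -27°, so V = W + 7.9·(cos -27°, sin -27°) = (-52.8, 4.31). Since A1 is tangent to VN there, WV ⟂ VN, so VN runs along (−sin -27°, cos -27°); with |VN| = 30.8, N = (-38.8, 31.8). Then |TN| = |N − T| = 50.1.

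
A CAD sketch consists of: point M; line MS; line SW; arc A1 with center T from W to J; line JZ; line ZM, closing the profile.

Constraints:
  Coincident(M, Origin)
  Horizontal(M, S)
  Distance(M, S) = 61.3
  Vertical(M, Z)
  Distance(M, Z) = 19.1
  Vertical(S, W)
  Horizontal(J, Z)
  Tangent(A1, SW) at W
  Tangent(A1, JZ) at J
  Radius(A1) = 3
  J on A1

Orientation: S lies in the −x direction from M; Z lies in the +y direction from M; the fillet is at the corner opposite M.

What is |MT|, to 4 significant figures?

60.48

M is at the origin; M and S share the same y with |MS| = 61.3 and S on the −x side, so S = (-61.30, 0.000). M and Z share the same x with |MZ| = 19.1 and Z on the +y side, so Z = (0.000, 19.10). The virtual corner opposite M is at (-61.30, 19.10). Since A1 is tangent to SW there, TW ⟂ SW and A1 meets JZ tangentially, so TJ is at right angles to JZ, with radius 3.0, so the center T sits 3.0 in from both sides at T = (-58.30, 16.10). Then |MT| = |T − M| = 60.48.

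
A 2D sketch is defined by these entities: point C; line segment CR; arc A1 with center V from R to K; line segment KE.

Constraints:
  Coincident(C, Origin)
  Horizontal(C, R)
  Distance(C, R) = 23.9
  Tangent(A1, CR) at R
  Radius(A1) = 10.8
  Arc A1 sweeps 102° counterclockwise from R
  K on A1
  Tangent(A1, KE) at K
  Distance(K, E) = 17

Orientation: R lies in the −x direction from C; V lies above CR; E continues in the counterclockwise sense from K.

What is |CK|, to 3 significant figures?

18.7

Tangency of A1 to CR means the radius VR is perpendicular to CR, so V = R + (0, 10.8) = (-23.9, 10.8). On A1, R sits at bearing -90° from V; a 102° counterclockwise sweep puts K at bearing 12°, so K = V + 10.8·(cos 12°, sin 12°) = (-13.3, 13.0). Then |CK| = |K − C| = 18.7.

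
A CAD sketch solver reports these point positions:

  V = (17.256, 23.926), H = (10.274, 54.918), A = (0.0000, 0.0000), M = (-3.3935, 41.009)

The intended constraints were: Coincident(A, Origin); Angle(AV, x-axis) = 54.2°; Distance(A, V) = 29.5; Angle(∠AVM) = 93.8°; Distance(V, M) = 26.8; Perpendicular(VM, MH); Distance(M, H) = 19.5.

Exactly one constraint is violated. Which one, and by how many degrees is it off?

Perpendicular(VM, MH) — off by 4.90°.

A = (0.00, 0.00) ✓; AV at 54.20° ✓; |AV| = 29.50 ✓; ∠AVM = 93.80° ✓; |VM| = 26.80 ✓; ∠(VM, MH) = 94.90° ✗; |MH| = 19.50 ✓.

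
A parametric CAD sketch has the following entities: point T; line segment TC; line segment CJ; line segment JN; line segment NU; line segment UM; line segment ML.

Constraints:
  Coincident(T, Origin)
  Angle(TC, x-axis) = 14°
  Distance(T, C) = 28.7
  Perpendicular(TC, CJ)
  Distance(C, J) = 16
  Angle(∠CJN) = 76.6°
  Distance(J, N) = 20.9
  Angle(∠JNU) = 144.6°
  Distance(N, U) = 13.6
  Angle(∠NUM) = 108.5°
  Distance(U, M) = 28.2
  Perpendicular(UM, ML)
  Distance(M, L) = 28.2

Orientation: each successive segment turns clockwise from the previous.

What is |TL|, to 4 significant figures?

39.08

T is at the origin; TC runs at 14.0° with length 28.7, so C = (27.85, 6.943). The perpendicularity gives CJ at right angles to TC, so CJ runs at -76.00°; with |CJ| = 16.0, J = (31.72, -8.582). ∠CJN = 76.6° gives JN at -179.4° from the x-axis; with |JN| = 20.9, N = (10.82, -8.800). ∠JNU = 144.6° gives NU at 145.2° from the x-axis; with |NU| = 13.6, U = (-0.3482, -1.039). ∠NUM = 108.5° gives UM at 73.70° from the x-axis; with |UM| = 28.2, M = (7.567, 26.03). UM ⟂ ML, so ML runs at -16.30°; with |ML| = 28.2, L = (34.63, 18.11). Then |TL| = |L − T| = 39.08.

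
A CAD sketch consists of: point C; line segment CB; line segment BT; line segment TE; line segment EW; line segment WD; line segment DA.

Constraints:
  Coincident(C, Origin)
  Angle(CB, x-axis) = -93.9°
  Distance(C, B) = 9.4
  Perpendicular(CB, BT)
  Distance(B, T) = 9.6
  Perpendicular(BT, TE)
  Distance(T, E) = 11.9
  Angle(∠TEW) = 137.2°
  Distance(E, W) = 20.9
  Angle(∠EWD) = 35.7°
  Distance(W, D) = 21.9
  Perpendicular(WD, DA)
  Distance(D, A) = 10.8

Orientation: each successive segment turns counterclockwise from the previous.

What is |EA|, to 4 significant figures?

5.121

C is at the origin; CB runs at -93.9° with length 9.4, so B = (-0.6393, -9.378). CB ⟂ BT, so BT runs at -3.900°; with |BT| = 9.6, T = (8.938, -10.03). BT ⟂ TE, so TE runs at 86.10°; with |TE| = 11.9, E = (9.748, 1.841). ∠TEW = 137.2° gives EW at 128.9° from the x-axis; with |EW| = 20.9, W = (-3.377, 18.11). ∠EWD = 35.7° gives WD at -86.80° from the x-axis; with |WD| = 21.9, D = (-2.154, -3.759). WD is perpendicular to DA, so DA runs at 3.200°; with |DA| = 10.8, A = (8.629, -3.156). Then |EA| = |A − E| = 5.121.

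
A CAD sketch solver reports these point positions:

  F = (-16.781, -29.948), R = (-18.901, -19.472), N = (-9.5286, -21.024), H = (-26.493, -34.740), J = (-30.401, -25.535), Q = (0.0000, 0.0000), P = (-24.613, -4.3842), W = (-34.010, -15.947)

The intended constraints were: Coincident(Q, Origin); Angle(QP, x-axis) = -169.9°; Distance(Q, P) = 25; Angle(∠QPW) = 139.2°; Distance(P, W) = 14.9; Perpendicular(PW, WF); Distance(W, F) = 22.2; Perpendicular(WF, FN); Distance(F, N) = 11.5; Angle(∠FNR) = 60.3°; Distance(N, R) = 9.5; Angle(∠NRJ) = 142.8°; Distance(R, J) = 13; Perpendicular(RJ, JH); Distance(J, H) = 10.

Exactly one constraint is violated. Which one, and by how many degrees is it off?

Perpendicular(RJ, JH) — off by 4.80°.

Q = (0.00, 0.00) ✓; QP at -169.9° ✓; |QP| = 25.00 ✓; ∠QPW = 139.2° ✓; |PW| = 14.90 ✓; ∠(PW, WF) = 90.00° ✓; |WF| = 22.20 ✓; ∠(WF, FN) = 90.00° ✓; |FN| = 11.50 ✓; ∠FNR = 60.30° ✓; |NR| = 9.500 ✓; ∠NRJ = 142.8° ✓; |RJ| = 13.00 ✓; ∠(RJ, JH) = 85.20° ✗; |JH| = 10.00 ✓.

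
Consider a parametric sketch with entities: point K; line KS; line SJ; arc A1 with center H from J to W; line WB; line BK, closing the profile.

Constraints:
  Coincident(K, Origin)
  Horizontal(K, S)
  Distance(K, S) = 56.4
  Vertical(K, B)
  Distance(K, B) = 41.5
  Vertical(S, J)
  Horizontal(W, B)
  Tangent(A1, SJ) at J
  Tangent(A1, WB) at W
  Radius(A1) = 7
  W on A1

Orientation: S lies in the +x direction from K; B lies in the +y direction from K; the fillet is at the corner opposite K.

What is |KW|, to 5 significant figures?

64.518

K is at the origin; K and S share the same y with |KS| = 56.4 and S on the +x side, so S = (56.400, 0.0000). KB is vertical with |KB| = 41.5 and B on the +y side, so B = (0.0000, 41.500). The virtual corner opposite K is at (56.400, 41.500). A1 meets SJ tangentially, so HJ is at right angles to SJ and A1 meets WB tangentially, so HW is at right angles to WB, with radius 7.0, so the center H sits 7.0 in from both sides at H = (49.400, 34.500). That places the tangent points at J = (56.400, 34.500) on SJ and W = (49.400, 41.500) on WB. Then |KW| = |W − K| = 64.518.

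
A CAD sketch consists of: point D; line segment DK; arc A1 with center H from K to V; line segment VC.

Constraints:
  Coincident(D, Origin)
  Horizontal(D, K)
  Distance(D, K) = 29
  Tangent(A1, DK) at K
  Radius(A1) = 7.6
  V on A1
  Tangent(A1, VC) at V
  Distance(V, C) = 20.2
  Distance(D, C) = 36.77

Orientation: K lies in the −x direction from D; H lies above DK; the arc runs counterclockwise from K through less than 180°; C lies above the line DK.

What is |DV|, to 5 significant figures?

22.989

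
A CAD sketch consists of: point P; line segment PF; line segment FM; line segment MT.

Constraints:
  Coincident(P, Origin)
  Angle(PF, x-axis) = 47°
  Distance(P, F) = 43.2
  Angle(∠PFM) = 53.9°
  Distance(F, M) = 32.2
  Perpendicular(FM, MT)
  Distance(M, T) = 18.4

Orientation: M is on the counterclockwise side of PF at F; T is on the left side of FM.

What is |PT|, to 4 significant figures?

17.83

∠PFM = 53.9°, so FM runs at 47.0° + (180° − 53.9°) = 173.1° from the x-axis; with |FM| = 32.2, M = F + 32.2·(cos 173.1°, sin 173.1°) = (-2.504, 35.46). FM ⟂ MT; with |MT| = 18.4 on the left of FM, T = M + 18.4·(-0.1201, -0.9928) = (-4.715, 17.20). Then |PT| = |T − P| = 17.83.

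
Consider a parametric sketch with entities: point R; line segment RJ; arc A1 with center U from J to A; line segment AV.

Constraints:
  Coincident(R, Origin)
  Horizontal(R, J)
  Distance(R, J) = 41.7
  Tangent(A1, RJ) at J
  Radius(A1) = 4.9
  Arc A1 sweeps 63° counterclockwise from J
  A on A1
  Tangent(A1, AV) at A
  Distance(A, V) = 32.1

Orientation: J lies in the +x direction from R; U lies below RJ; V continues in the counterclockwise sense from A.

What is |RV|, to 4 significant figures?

38.68

R is at the origin; RJ is horizontal with |RJ| = 41.7 and J on the +x side, so J = (41.70, 0.000). A1 meets RJ tangentially, so UJ is at right angles to RJ, so U = J + (0, -4.9) = (41.70, -4.900). On A1, J sits at bearing 90° from U; a 63° counterclockwise sweep puts A at bearing 153°, so A = U + 4.9·(cos 153°, sin 153°) = (37.33, -2.675). Tangency of A1 to AV means the radius UA is perpendicular to AV, so AV runs along (−sin 153°, cos 153°); with |AV| = 32.1, V = (22.76, -31.28). Then |RV| = |V − R| = 38.68.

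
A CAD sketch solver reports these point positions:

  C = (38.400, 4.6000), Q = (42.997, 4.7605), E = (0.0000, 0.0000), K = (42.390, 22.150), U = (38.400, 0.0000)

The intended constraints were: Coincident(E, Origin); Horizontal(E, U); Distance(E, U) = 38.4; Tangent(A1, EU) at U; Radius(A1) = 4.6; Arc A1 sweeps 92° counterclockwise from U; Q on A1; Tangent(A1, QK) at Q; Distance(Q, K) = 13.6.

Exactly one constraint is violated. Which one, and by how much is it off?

Distance(Q, K) = 13.6 — off by 3.80.

E = (0.00, 0.00) ✓; E.y = 0.00, U.y = 0.00 ✓; |EU| = 38.40 ✓; ∠(CU, UE) = 90.00° ✓; |CU| = 4.600 ✓; bearing(C→Q) − bearing(C→U) = 92.00° ✓; |CQ| = 4.600 ✓; ∠(CQ, QK) = 90.00° ✓; |QK| = 17.40 ✗.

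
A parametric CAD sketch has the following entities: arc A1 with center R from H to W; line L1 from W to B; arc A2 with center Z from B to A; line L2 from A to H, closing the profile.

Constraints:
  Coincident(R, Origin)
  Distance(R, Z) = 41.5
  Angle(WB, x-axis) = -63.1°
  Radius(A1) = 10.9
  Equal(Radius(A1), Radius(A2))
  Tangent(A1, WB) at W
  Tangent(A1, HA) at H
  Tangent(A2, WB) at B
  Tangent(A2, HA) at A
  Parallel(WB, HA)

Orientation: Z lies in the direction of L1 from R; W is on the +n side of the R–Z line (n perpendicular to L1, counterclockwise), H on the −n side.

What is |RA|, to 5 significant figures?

42.908

Tangency of A1 to both parallel lines with radius 10.9 puts W and H at R ± 10.9·n: W = (9.7206, 4.9315), H = (-9.7206, -4.9315). Equal radii place B and A the same way about Z: B = Z + 10.9·n = (28.497, -32.078), A = Z − 10.9·n = (9.0554, -41.941). Then |RA| = |A − R| = 42.908.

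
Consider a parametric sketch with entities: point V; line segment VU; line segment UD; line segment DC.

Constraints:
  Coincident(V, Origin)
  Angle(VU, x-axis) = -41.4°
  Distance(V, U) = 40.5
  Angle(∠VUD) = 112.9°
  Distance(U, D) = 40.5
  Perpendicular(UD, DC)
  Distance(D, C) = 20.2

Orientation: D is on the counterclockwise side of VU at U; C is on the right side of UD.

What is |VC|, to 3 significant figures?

80.5

V is at the origin; VU runs at -41.4° with length 40.5, so U = 40.5·(cos -41.4°, sin -41.4°) = (30.4, -26.8). ∠VUD = 112.9°, so UD runs at -41.4° + (180° − 112.9°) = 25.7° from the x-axis; with |UD| = 40.5, D = U + 40.5·(cos 25.7°, sin 25.7°) = (66.9, -9.22). UD is perpendicular to DC; with |DC| = 20.2 on the right of UD, C = D + 20.2·(0.434, -0.901) = (75.6, -27.4). Then |VC| = |C − V| = 80.5.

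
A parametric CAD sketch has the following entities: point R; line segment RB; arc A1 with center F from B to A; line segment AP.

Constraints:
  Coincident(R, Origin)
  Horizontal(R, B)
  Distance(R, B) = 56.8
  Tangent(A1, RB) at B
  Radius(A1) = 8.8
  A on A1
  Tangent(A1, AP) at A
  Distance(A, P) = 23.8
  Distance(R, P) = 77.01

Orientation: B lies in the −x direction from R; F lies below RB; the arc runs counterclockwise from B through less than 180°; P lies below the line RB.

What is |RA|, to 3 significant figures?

65.7

R is at the origin; R and B share the same y with |RB| = 56.8 and B on the −x side, so B = (-56.8, 0.00). Since A1 is tangent to RB there, FB ⟂ RB, so F = B + (0, -8.8) = (-56.8, -8.80). Since FA ⟂ AP (tangency), |FP| = √(8.8² + 23.8²) = 25.4 regardless of where A sits on A1. So P lies on both circle(R, 77.01) and circle(F, 25.4); the below-RB intersection is P = (-71.0, -29.8). A is the foot of the tangent from P: A = (-65.3, -6.71).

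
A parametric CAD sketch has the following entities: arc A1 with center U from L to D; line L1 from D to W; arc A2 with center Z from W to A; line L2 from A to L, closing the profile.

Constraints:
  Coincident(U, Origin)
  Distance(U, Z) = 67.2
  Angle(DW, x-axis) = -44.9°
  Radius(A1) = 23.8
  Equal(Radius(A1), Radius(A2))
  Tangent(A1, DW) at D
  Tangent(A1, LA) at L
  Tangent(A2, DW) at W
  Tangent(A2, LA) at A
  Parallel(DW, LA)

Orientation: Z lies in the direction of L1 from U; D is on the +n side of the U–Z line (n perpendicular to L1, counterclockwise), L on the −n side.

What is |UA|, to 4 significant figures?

71.29

The slot axis is L1's direction at -44.9°, so u = (cos -44.9°, sin -44.9°) = (0.7083, -0.7059) and n = (−sin -44.9°, cos -44.9°) = (0.7059, 0.7083). U is at the origin and Z lies 67.2 along u from U, so Z = 67.2·u = (47.60, -47.43). Tangency of A1 to both parallel lines with radius 23.8 puts D and L at U ± 23.8·n: D = (16.80, 16.86), L = (-16.80, -16.86). Equal radii place W and A the same way about Z: W = Z + 23.8·n = (64.40, -30.58), A = Z − 23.8·n = (30.80, -64.29). Then |UA| = |A − U| = 71.29.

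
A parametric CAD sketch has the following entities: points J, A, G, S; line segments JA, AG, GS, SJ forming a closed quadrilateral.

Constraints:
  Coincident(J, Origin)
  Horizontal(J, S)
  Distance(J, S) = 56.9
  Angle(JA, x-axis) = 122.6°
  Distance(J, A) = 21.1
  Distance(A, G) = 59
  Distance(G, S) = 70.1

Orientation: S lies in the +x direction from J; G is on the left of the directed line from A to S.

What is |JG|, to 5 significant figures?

68.407

J is at the origin; J and S share the same y with |JS| = 56.9 and S in +x, so S = (56.9, 0). JA runs at 122.6° with |JA| = 21.1, so A = (-11.368, 17.776). G is determined by |AG| = 59.0 and |GS| = 70.1 together: it lies at the intersection of circle(A, 59.0) and circle(S, 70.1). With |AS| = 70.544, the foot of the radical line on AS is 25.115 from A and the perpendicular offset is √(59.0² − 25.115²) = 53.387. Taking the left-of-AS solution: G = (26.389, 63.112).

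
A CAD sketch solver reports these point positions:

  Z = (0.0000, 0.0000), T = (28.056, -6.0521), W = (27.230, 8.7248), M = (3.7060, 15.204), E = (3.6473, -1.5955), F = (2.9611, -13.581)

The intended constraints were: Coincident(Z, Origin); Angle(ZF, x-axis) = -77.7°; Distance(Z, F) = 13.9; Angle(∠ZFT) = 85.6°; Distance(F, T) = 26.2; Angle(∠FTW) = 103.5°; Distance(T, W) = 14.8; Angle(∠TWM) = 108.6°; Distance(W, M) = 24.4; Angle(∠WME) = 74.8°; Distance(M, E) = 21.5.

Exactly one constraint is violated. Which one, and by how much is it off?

Distance(M, E) = 21.5 — off by 4.70.

Z = (0.00, 0.00) ✓; ZF at -77.70° ✓; |ZF| = 13.90 ✓; ∠ZFT = 85.60° ✓; |FT| = 26.20 ✓; ∠FTW = 103.5° ✓; |TW| = 14.80 ✓; ∠TWM = 108.6° ✓; |WM| = 24.40 ✓; ∠WME = 74.80° ✓; |ME| = 16.80 ✗.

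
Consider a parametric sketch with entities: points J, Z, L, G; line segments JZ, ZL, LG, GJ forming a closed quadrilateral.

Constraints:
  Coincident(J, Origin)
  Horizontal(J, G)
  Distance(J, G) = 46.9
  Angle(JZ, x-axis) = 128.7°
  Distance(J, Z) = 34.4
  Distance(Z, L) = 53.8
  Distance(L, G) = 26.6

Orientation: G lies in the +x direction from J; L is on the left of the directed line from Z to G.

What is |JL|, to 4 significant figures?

38.95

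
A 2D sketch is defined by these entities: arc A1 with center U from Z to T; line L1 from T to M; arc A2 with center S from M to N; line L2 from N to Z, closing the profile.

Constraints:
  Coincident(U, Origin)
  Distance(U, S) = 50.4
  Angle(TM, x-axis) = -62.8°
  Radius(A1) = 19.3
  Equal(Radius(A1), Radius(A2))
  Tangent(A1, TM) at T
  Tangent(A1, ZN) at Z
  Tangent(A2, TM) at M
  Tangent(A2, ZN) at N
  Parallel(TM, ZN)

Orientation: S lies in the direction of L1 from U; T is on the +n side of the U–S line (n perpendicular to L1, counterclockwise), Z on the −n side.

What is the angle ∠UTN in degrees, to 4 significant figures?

52.55°

The slot axis is L1's direction at -62.8°, so u = (cos -62.8°, sin -62.8°) = (0.4571, -0.8894) and n = (−sin -62.8°, cos -62.8°) = (0.8894, 0.4571). U is at the origin and S lies 50.4 along u from U, so S = 50.4·u = (23.04, -44.83). Tangency of A1 to both parallel lines with radius 19.3 puts T and Z at U ± 19.3·n: T = (17.17, 8.822), Z = (-17.17, -8.822). Equal radii place M and N the same way about S: M = S + 19.3·n = (40.20, -36.00), N = S − 19.3·n = (5.872, -53.65). Then cos ∠UTN = TU·TN / (|TU||TN|), giving 52.55°.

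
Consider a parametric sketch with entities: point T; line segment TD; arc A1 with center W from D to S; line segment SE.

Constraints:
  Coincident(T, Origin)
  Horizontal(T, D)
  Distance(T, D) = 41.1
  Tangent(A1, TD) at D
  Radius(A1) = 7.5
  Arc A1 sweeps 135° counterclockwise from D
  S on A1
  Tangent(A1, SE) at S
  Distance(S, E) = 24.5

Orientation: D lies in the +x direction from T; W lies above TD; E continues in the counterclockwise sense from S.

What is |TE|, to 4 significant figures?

41.87

T is at the origin; T and D share the same y with |TD| = 41.1 and D on the +x side, so D = (41.10, 0.000). Tangency of A1 to TD means the radius WD is perpendicular to TD, so W = D + (0, 7.5) = (41.10, 7.500). On A1, D sits at bearing -90° from W; a 135° counterclockwise sweep puts S at bearing 45°, so S = W + 7.5·(cos 45°, sin 45°) = (46.40, 12.80). The tangent condition forces WS to be normal to SE, so SE runs along (−sin 45°, cos 45°); with |SE| = 24.5, E = (29.08, 30.13). Then |TE| = |E − T| = 41.87.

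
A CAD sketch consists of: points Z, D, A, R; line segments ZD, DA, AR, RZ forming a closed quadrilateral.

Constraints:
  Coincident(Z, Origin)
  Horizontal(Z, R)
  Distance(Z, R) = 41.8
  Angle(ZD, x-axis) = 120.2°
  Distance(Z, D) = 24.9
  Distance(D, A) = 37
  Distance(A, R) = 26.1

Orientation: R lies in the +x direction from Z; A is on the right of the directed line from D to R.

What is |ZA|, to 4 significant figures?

15.96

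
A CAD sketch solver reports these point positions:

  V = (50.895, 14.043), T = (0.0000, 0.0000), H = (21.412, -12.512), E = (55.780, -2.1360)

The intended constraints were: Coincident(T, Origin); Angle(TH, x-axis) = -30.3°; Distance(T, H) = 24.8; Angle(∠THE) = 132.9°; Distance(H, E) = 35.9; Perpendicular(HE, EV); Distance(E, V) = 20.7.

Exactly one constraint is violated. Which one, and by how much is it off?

Distance(E, V) = 20.7 — off by 3.80.

T = (0.00, 0.00) ✓; TH at -30.30° ✓; |TH| = 24.80 ✓; ∠THE = 132.9° ✓; |HE| = 35.90 ✓; ∠(HE, EV) = 90.00° ✓; |EV| = 16.90 ✗.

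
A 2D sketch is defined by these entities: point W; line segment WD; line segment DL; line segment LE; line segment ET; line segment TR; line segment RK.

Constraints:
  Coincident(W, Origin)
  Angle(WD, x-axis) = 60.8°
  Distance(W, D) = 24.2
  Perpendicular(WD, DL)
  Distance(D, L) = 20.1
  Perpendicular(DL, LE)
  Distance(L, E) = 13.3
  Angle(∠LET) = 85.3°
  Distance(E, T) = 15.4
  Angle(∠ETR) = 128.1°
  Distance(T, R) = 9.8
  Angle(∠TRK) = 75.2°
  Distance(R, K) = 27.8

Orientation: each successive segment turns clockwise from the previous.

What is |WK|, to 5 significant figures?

38.910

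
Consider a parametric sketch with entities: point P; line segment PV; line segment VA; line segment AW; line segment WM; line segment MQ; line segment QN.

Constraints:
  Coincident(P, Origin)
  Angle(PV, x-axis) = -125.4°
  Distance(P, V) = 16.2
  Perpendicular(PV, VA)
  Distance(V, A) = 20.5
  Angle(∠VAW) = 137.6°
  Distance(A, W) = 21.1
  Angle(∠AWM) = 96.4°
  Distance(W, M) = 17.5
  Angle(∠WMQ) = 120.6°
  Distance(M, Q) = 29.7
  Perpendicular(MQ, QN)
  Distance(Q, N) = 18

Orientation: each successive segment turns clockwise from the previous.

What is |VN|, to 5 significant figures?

7.9472

P is at the origin; PV runs at -125.4° with length 16.2, so V = (-9.3844, -13.205). PV ⟂ VA, so VA runs at 144.60°; with |VA| = 20.5, A = (-26.094, -1.3298). ∠VAW = 137.6° gives AW at 102.20° from the x-axis; with |AW| = 21.1, W = (-30.553, 19.294). ∠AWM = 96.4° gives WM at 18.600° from the x-axis; with |WM| = 17.5, M = (-13.967, 24.875). ∠WMQ = 120.6° gives MQ at -40.800° from the x-axis; with |MQ| = 29.7, Q = (8.5153, 5.4689). MQ ⟂ QN, so QN runs at -130.80°; with |QN| = 18.0, N = (-3.2463, -8.1570). Then |VN| = |N − V| = 7.9472.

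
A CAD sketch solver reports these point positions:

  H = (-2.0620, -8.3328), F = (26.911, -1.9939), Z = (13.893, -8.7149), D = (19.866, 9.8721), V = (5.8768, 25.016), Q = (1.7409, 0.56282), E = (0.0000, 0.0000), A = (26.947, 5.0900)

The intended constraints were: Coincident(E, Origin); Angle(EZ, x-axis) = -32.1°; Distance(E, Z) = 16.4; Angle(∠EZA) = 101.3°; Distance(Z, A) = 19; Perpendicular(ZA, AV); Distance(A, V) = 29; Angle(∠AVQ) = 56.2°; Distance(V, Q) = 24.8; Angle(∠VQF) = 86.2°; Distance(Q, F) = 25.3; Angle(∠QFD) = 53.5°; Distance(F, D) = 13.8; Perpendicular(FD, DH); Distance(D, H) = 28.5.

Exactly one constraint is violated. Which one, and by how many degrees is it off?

Perpendicular(FD, DH) — off by 9.00°.

E = (0.00, 0.00) ✓; EZ at -32.10° ✓; |EZ| = 16.40 ✓; ∠EZA = 101.3° ✓; |ZA| = 19.00 ✓; ∠(ZA, AV) = 90.00° ✓; |AV| = 29.00 ✓; ∠AVQ = 56.20° ✓; |VQ| = 24.80 ✓; ∠VQF = 86.20° ✓; |QF| = 25.30 ✓; ∠QFD = 53.50° ✓; |FD| = 13.80 ✓; ∠(FD, DH) = 99.00° ✗; |DH| = 28.50 ✓.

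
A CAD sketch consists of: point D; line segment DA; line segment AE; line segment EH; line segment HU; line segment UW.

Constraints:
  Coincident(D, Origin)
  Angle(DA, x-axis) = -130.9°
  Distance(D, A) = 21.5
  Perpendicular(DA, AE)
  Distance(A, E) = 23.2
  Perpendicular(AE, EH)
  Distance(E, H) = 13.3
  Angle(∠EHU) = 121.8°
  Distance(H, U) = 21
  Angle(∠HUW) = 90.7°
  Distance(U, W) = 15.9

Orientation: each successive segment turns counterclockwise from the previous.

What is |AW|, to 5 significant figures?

11.411

D is at the origin; DA runs at -130.9° with length 21.5, so A = (-14.077, -16.251). DA ⟂ AE, so AE runs at -40.900°; with |AE| = 23.2, E = (3.4589, -31.441). AE ⟂ EH, so EH runs at 49.100°; with |EH| = 13.3, H = (12.167, -21.388). ∠EHU = 121.8° gives HU at 107.30° from the x-axis; with |HU| = 21.0, U = (5.9221, -1.3380). ∠HUW = 90.7° gives UW at -163.40° from the x-axis; with |UW| = 15.9, W = (-9.3153, -5.8805). Then |AW| = |W − A| = 11.411.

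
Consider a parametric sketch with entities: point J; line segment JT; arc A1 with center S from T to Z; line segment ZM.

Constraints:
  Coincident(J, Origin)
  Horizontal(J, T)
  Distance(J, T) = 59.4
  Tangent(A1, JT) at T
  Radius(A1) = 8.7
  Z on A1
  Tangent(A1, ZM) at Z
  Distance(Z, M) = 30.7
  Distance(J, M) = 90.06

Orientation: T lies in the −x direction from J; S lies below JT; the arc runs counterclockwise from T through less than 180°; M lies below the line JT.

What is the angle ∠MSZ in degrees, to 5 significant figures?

74.178°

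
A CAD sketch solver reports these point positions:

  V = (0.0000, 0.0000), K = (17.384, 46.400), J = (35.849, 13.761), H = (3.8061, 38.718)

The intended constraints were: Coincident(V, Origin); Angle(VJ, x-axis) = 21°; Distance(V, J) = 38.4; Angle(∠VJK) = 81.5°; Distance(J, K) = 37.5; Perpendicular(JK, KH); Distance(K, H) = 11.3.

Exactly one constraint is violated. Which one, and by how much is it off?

Distance(K, H) = 11.3 — off by 4.30.

V = (0.00, 0.00) ✓; VJ at 21.00° ✓; |VJ| = 38.40 ✓; ∠VJK = 81.50° ✓; |JK| = 37.50 ✓; ∠(JK, KH) = 90.00° ✓; |KH| = 15.60 ✗.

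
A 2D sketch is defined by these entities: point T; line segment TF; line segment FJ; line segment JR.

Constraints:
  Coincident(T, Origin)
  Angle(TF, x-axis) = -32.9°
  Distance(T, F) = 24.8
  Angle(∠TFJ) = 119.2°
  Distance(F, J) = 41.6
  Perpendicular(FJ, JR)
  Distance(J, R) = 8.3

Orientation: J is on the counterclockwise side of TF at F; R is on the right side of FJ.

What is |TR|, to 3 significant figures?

61.5

T is at the origin; TF runs at -32.9° with length 24.8, so F = 24.8·(cos -32.9°, sin -32.9°) = (20.8, -13.5). ∠TFJ = 119.2°, so FJ runs at -32.9° + (180° − 119.2°) = 27.9° from the x-axis; with |FJ| = 41.6, J = F + 41.6·(cos 27.9°, sin 27.9°) = (57.6, 6.00). The perpendicularity gives JR at right angles to FJ; with |JR| = 8.3 on the right of FJ, R = J + 8.3·(0.468, -0.884) = (61.5, -1.34). Then |TR| = |R − T| = 61.5.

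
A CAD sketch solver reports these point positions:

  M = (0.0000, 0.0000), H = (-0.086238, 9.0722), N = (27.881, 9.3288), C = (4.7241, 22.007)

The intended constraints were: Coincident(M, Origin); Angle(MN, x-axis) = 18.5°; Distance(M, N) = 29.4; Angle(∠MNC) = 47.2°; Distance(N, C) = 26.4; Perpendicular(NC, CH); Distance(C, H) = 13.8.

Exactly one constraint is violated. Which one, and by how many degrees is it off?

Perpendicular(NC, CH) — off by 8.30°.

M = (0.00, 0.00) ✓; MN at 18.50° ✓; |MN| = 29.40 ✓; ∠MNC = 47.20° ✓; |NC| = 26.40 ✓; ∠(NC, CH) = 98.30° ✗; |CH| = 13.80 ✓.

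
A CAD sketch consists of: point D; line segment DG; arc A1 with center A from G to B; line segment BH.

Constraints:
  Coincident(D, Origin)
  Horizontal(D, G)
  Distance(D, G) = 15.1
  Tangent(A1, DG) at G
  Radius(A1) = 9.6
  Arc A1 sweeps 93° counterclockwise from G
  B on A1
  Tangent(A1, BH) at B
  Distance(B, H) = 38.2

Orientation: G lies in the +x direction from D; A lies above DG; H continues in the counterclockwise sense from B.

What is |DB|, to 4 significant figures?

26.67

D is at the origin; D and G share the same y with |DG| = 15.1 and G on the +x side, so G = (15.10, 0.000). Tangency of A1 to DG means the radius AG is perpendicular to DG, so A = G + (0, 9.6) = (15.10, 9.600). On A1, G sits at bearing -90° from A; a 93° counterclockwise sweep puts B at bearing 3°, so B = A + 9.6·(cos 3°, sin 3°) = (24.69, 10.10). Then |DB| = |B − D| = 26.67.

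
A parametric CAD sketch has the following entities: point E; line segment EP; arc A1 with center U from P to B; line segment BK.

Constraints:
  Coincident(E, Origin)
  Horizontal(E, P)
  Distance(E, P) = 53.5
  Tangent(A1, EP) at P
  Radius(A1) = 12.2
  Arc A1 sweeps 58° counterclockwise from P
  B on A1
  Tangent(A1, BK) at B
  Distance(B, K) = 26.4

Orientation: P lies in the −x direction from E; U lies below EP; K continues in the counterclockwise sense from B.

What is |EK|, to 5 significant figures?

82.761

On A1, P sits at bearing 90° from U; a 58° counterclockwise sweep puts B at bearing 148°, so B = U + 12.2·(cos 148°, sin 148°) = (-63.846, -5.7350). Since A1 is tangent to BK there, UB ⟂ BK, so BK runs along (−sin 148°, cos 148°); with |BK| = 26.4, K = (-77.836, -28.123). Then |EK| = |K − E| = 82.761.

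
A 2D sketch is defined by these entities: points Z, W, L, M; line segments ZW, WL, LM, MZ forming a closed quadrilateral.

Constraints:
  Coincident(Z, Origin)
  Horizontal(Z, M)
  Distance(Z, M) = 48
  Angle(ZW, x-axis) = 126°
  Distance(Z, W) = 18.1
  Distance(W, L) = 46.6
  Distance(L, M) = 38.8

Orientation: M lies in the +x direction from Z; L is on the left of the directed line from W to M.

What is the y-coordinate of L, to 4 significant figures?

35.01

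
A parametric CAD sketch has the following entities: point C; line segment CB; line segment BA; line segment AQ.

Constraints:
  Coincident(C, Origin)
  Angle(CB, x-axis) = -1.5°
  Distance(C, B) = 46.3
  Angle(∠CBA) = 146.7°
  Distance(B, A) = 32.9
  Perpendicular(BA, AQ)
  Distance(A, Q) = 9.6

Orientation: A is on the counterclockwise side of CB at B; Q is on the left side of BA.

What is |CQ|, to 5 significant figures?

73.325

∠CBA = 146.7°, so BA runs at -1.5° + (180° − 146.7°) = 31.800° from the x-axis; with |BA| = 32.9, A = B + 32.9·(cos 31.800°, sin 31.800°) = (74.246, 16.125). BA is perpendicular to AQ; with |AQ| = 9.6 on the left of BA, Q = A + 9.6·(-0.52696, 0.84989) = (69.187, 24.284). Then |CQ| = |Q − C| = 73.325.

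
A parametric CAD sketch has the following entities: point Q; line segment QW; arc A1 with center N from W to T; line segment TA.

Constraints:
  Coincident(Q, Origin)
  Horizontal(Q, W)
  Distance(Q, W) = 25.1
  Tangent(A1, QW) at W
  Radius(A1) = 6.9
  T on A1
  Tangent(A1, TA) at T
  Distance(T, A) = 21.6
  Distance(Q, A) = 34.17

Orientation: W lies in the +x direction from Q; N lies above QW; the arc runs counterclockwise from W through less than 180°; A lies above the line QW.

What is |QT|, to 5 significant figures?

32.636

Checks: ∠(NW, WQ) = 90.00° ✓; |NW| = 6.900 ✓; |NT| = 6.900 ✓; ∠(NT, TA) = 90.00° ✓; |TA| = 21.60 ✓; |QA| = 34.17 ✓.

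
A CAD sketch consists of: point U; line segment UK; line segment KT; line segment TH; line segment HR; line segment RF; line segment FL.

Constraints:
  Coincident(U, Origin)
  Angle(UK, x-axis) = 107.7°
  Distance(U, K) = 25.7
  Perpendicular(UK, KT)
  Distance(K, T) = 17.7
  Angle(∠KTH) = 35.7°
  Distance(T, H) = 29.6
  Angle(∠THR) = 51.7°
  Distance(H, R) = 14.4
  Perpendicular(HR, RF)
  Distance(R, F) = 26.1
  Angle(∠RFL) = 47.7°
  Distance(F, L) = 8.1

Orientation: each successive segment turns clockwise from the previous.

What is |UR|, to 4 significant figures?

23.51

U is at the origin; UK runs at 107.7° with length 25.7, so K = (-7.814, 24.48). UK ⟂ KT, so KT runs at 17.70°; with |KT| = 17.7, T = (9.048, 29.86). ∠KTH = 35.7° gives TH at -126.6° from the x-axis; with |TH| = 29.6, H = (-8.600, 6.101). ∠THR = 51.7° gives HR at 105.1° from the x-axis; with |HR| = 14.4, R = (-12.35, 20.00). Then |UR| = |R − U| = 23.51.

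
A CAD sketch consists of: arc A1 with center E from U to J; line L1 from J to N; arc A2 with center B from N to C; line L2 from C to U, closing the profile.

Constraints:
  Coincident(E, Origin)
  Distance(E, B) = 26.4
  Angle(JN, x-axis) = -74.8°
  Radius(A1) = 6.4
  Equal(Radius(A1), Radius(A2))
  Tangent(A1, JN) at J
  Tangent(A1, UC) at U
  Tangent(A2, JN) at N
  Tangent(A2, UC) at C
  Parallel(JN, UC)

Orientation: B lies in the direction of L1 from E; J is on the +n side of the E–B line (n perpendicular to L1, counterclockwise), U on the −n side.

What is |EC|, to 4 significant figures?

27.16

Tangency of A1 to both parallel lines with radius 6.4 puts J and U at E ± 6.4·n: J = (6.176, 1.678), U = (-6.176, -1.678). Equal radii place N and C the same way about B: N = B + 6.4·n = (13.10, -23.80), C = B − 6.4·n = (0.7457, -27.15). Then |EC| = |C − E| = 27.16.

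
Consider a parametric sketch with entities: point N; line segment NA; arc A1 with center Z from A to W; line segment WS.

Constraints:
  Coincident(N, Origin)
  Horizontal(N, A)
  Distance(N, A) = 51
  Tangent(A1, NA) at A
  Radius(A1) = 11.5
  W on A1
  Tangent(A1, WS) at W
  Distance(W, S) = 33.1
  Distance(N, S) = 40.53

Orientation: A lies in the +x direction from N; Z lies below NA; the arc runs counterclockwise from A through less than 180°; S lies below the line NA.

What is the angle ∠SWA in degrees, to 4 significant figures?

151.4°

Checks: |ZW| = 11.50 ✓; ∠(ZW, WS) = 90.00° ✓; |WS| = 33.10 ✓; |NS| = 40.53 ✓.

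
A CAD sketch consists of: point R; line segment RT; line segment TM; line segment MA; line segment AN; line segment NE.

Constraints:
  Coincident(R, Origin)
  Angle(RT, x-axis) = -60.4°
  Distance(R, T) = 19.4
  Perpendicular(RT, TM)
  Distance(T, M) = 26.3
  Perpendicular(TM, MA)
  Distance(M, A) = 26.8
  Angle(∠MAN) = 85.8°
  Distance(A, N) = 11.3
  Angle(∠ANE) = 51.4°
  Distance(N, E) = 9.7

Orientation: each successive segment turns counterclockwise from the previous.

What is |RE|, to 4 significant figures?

21.63

R is at the origin; RT runs at -60.4° with length 19.4, so T = (9.582, -16.87). RT ⟂ TM, so TM runs at 29.60°; with |TM| = 26.3, M = (32.45, -3.878). The perpendicularity gives MA at right angles to TM, so MA runs at 119.6°; with |MA| = 26.8, A = (19.21, 19.42). ∠MAN = 85.8° gives AN at -146.2° from the x-axis; with |AN| = 11.3, N = (9.822, 13.14). ∠ANE = 51.4° gives NE at -17.60° from the x-axis; with |NE| = 9.7, E = (19.07, 10.21). Then |RE| = |E − R| = 21.63.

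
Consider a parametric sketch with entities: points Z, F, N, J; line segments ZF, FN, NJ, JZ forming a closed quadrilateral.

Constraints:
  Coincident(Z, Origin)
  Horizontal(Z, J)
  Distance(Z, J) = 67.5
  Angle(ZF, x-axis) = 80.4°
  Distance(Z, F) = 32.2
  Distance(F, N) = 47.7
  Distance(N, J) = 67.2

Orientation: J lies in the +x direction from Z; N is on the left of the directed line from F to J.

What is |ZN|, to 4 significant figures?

75.10

Checks: |FN| = 47.70 ✓; |NJ| = 67.20 ✓.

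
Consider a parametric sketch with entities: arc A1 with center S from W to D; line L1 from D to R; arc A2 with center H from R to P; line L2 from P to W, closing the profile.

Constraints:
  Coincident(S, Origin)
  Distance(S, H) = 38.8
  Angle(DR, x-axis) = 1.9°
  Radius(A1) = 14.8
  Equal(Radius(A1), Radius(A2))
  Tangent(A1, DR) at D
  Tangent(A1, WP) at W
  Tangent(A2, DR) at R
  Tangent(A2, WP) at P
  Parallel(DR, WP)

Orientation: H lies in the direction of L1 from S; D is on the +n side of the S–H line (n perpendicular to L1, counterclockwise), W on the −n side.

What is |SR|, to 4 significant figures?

41.53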